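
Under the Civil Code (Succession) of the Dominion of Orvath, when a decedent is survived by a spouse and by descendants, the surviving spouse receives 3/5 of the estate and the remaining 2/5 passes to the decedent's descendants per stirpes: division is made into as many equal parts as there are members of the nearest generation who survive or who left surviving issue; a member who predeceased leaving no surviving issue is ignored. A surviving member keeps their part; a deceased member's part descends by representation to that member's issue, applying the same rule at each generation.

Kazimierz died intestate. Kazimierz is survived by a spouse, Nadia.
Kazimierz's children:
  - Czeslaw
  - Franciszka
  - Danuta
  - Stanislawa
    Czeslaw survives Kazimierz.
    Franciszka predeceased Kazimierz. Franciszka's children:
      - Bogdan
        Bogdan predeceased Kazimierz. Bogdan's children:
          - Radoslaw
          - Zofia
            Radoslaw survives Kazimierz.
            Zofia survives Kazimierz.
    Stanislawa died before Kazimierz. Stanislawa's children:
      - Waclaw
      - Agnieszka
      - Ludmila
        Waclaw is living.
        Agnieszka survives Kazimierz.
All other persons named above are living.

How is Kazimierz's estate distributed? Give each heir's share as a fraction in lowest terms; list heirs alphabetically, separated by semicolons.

Agnieszka 1/30; Czeslaw 1/10; Danuta 1/10; Ludmila 1/30; Nadia 3/5; Radoslaw 1/20; Waclaw 1/30; Zofia 1/20

Nadia, as surviving spouse, takes 3/5.
The remaining 2/5 passes to Kazimierz's descendants per stirpes.
The 2/5 is divided into 4 equal shares of 1/10 among Czeslaw, Franciszka, Danuta, Stanislawa.
Czeslaw is living and takes 1/10.
Franciszka predeceased; the 1/10 allotted to Franciszka's branch passes to Franciszka's issue by representation.
Bogdan's line is the sole branch at this level, so the full 1/10 passes to Bogdan's issue by representation.
The 1/10 is divided into 2 equal shares of 1/20 among Radoslaw, Zofia.
Radoslaw is living and takes 1/20.
Zofia is living and takes 1/20.
Danuta is living and takes 1/10.
Stanislawa predeceased; the 1/10 allotted to Stanislawa's branch passes to Stanislawa's issue by representation.
The 1/10 is divided into 3 equal shares of 1/30 among Waclaw, Agnieszka, Ludmila.
Waclaw is living and takes 1/30.
Agnieszka is living and takes 1/30.
Ludmila is living and takes 1/30.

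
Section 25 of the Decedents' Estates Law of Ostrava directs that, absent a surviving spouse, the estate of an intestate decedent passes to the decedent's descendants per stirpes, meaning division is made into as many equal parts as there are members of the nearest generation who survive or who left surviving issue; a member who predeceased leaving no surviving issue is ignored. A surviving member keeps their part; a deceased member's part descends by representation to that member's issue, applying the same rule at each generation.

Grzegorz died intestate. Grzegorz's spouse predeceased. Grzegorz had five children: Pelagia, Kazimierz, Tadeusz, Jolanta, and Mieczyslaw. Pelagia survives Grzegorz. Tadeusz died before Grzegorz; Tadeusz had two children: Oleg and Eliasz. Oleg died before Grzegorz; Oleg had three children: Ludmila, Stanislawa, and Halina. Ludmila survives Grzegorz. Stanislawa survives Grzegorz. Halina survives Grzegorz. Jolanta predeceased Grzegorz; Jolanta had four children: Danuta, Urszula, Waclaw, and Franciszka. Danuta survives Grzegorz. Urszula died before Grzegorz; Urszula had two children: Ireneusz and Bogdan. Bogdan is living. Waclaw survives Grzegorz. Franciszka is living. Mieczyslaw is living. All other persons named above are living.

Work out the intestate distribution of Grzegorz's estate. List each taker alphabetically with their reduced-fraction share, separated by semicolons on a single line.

Bogdan 1/40; Danuta 1/20; Eliasz 1/10; Franciszka 1/20; Halina 1/30; Ireneusz 1/40; Kazimierz 1/5; Ludmila 1/30; Mieczyslaw 1/5; Pelagia 1/5; Stanislawa 1/30; Waclaw 1/20

There is no surviving spouse, so the entire estate passes to Grzegorz's descendants per stirpes.
The estate is divided into 5 equal shares of 1/5 among Pelagia, Kazimierz, Tadeusz, Jolanta, Mieczyslaw.
Pelagia is living and takes 1/5.
Kazimierz is living and takes 1/5.
Tadeusz predeceased; the 1/5 allotted to Tadeusz's branch passes to Tadeusz's issue by representation.
The 1/5 is divided into 2 equal shares of 1/10 among Oleg, Eliasz.
Oleg predeceased; the 1/10 allotted to Oleg's branch passes to Oleg's issue by representation.
The 1/10 is divided into 3 equal shares of 1/30 among Ludmila, Stanislawa, Halina.
Ludmila is living and takes 1/30.
Stanislawa is living and takes 1/30.
Halina is living and takes 1/30.
Eliasz is living and takes 1/10.
Jolanta predeceased; the 1/5 allotted to Jolanta's branch passes to Jolanta's issue by representation.
The 1/5 is divided into 4 equal shares of 1/20 among Danuta, Urszula, Waclaw, Franciszka.
Danuta is living and takes 1/20.
Urszula predeceased; the 1/20 allotted to Urszula's branch passes to Urszula's issue by representation.
The 1/20 is divided into 2 equal shares of 1/40 among Ireneusz, Bogdan.
Ireneusz is living and takes 1/40.
Bogdan is living and takes 1/40.
Waclaw is living and takes 1/20.
Franciszka is living and takes 1/20.
Mieczyslaw is living and takes 1/5.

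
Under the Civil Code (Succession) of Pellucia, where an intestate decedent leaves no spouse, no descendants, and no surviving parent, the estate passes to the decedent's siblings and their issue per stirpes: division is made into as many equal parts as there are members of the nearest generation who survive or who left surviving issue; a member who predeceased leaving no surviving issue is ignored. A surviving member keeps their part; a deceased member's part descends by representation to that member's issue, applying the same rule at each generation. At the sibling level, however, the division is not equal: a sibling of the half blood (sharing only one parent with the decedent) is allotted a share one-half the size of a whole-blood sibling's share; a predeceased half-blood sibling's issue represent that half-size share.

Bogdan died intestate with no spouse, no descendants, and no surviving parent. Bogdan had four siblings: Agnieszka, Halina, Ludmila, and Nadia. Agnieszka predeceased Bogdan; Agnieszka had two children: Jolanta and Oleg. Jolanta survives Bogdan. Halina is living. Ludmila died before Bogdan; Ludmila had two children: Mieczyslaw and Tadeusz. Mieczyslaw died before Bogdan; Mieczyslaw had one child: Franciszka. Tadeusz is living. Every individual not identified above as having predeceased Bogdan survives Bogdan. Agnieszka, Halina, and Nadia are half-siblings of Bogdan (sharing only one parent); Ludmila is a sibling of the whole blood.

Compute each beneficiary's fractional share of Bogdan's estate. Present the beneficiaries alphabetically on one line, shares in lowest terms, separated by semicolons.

Franciszka 1/5; Halina 1/5; Jolanta 1/10; Nadia 1/5; Oleg 1/10; Tadeusz 1/5

No spouse, descendants, or parent survives, so the estate passes to Bogdan's siblings per stirpes.
Half-blood siblings count for one-half the weight of whole-blood siblings at the initial division.
Dividing 1 in proportion to weights (total weight 5/2): Agnieszka (weight 1/2) → 1/5; Halina (weight 1/2) → 1/5; Ludmila (weight 1) → 2/5; Nadia (weight 1/2) → 1/5.
Agnieszka predeceased; the 1/5 allotted to Agnieszka's branch passes to Agnieszka's issue by representation.
The 1/5 is divided into 2 equal shares of 1/10 among Jolanta, Oleg.
Jolanta is living and takes 1/10.
Oleg is living and takes 1/10.
Halina is living and takes 1/5.
Ludmila predeceased; the 2/5 allotted to Ludmila's branch passes to Ludmila's issue by representation.
The 2/5 is divided into 2 equal shares of 1/5 among Mieczyslaw, Tadeusz.
Mieczyslaw predeceased; the 1/5 allotted to Mieczyslaw's branch passes to Mieczyslaw's issue by representation.
Franciszka is the sole taker at this level and receives the full 1/5.
Tadeusz is living and takes 1/5.
Nadia is living and takes 1/5.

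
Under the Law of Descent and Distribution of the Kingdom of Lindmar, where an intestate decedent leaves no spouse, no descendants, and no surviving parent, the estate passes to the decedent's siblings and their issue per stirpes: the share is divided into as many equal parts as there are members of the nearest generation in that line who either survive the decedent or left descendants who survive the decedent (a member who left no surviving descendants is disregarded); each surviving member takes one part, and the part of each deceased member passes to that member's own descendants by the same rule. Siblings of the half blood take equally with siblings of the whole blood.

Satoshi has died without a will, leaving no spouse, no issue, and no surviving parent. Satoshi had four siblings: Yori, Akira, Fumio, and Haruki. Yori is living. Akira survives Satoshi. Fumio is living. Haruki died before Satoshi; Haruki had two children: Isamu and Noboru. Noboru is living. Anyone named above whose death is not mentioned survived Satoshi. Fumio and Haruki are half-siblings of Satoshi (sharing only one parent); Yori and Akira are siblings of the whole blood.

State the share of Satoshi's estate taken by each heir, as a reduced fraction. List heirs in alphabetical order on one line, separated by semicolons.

No spouse, descendants, or parent survives, so the estate passes to Satoshi's siblings per stirpes.
Half-blood and whole-blood siblings take equally under the stated rule.
The estate is divided into 4 equal shares of 1/4 among Yori, Akira, Fumio, Haruki.
Yori is living and takes 1/4.
Akira is living and takes 1/4.
Fumio is living and takes 1/4.
Haruki predeceased; the 1/4 allotted to Haruki's branch passes to Haruki's issue by representation.
The 1/4 is divided into 2 equal shares of 1/8 among Isamu, Noboru.
Isamu is living and takes 1/8.
Noboru is living and takes 1/8.

Akira 1/4; Fumio 1/4; Isamu 1/8; Noboru 1/8; Yori 1/4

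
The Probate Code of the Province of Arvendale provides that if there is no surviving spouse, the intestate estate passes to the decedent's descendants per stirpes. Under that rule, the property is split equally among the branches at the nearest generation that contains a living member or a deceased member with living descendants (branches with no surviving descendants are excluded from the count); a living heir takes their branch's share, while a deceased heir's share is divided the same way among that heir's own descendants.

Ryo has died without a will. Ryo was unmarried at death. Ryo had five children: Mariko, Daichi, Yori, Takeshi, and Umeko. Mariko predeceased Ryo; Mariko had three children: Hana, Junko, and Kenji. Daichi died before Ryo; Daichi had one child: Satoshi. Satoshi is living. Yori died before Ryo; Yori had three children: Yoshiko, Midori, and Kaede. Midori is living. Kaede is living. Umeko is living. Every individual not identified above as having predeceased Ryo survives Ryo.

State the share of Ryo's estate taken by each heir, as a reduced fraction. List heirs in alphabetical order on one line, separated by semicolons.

There is no surviving spouse, so the entire estate passes to Ryo's descendants per stirpes.
The estate is divided into 5 equal shares of 1/5 among Mariko, Daichi, Yori, Takeshi, Umeko.
Mariko predeceased; the 1/5 allotted to Mariko's branch passes to Mariko's issue by representation.
The 1/5 is divided into 3 equal shares of 1/15 among Hana, Junko, Kenji.
Hana is living and takes 1/15.
Junko is living and takes 1/15.
Kenji is living and takes 1/15.
Daichi predeceased; the 1/5 allotted to Daichi's branch passes to Daichi's issue by representation.
Satoshi is the sole taker at this level and receives the full 1/5.
Yori predeceased; the 1/5 allotted to Yori's branch passes to Yori's issue by representation.
The 1/5 is divided into 3 equal shares of 1/15 among Yoshiko, Midori, Kaede.
Yoshiko is living and takes 1/15.
Midori is living and takes 1/15.
Kaede is living and takes 1/15.
Takeshi is living and takes 1/5.
Umeko is living and takes 1/5.

Hana 1/15; Junko 1/15; Kaede 1/15; Kenji 1/15; Midori 1/15; Satoshi 1/5; Takeshi 1/5; Umeko 1/5; Yoshiko 1/15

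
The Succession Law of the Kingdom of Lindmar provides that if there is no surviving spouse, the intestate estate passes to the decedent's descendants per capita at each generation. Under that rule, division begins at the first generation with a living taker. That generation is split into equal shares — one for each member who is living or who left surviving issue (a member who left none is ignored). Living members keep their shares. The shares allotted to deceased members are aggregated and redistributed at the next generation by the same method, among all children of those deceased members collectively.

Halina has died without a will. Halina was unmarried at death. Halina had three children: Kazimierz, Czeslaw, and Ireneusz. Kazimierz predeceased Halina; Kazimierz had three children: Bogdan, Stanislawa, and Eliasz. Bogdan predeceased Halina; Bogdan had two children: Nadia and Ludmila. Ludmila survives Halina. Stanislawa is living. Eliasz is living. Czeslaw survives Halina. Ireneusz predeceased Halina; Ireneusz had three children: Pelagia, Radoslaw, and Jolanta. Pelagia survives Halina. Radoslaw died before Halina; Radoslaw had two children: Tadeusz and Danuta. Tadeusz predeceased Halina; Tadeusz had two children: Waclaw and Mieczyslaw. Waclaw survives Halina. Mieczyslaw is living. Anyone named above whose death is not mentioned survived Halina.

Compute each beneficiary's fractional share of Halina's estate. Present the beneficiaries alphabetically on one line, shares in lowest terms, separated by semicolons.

There is no surviving spouse, so the entire estate passes to Halina's descendants per capita at each generation.
At generation 1 (Kazimierz, Czeslaw, Ireneusz) there are 3 shares of (1)/3 = 1/3 each.
Living: Czeslaw — each takes 1/3.
Deceased: Kazimierz and Ireneusz. Their combined 2/3 is pooled and carried to generation 2.
At generation 2 (Bogdan, Stanislawa, Eliasz, Pelagia, Radoslaw, Jolanta) there are 6 shares of (2/3)/6 = 1/9 each.
Living: Stanislawa, Eliasz, Pelagia, and Jolanta — each takes 1/9.
Deceased: Bogdan and Radoslaw. Their combined 2/9 is pooled and carried to generation 3.
At generation 3 (Nadia, Ludmila, Tadeusz, Danuta) there are 4 shares of (2/9)/4 = 1/18 each.
Living: Nadia, Ludmila, and Danuta — each takes 1/18.
Deceased: Tadeusz. That 1/18 share is carried to generation 4.
At generation 4 (Waclaw, Mieczyslaw) there are 2 shares of (1/18)/2 = 1/36 each.
Living: Waclaw and Mieczyslaw — each takes 1/36.

Czeslaw 1/3; Danuta 1/18; Eliasz 1/9; Jolanta 1/9; Ludmila 1/18; Mieczyslaw 1/36; Nadia 1/18; Pelagia 1/9; Stanislawa 1/9; Waclaw 1/36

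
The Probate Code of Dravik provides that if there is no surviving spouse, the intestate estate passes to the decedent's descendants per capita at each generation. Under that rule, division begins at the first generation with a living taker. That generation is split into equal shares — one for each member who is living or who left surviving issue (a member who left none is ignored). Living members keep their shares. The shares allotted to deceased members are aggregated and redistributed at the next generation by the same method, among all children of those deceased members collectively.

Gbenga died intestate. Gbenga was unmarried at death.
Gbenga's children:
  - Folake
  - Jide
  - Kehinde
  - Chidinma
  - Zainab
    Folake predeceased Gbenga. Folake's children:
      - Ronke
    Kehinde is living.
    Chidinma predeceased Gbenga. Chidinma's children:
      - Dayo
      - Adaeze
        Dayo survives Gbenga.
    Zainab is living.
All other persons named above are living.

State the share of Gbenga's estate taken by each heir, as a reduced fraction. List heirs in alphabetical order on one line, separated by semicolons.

Adaeze 2/15; Dayo 2/15; Jide 1/5; Kehinde 1/5; Ronke 2/15; Zainab 1/5

There is no surviving spouse, so the entire estate passes to Gbenga's descendants per capita at each generation.
At generation 1 (Folake, Jide, Kehinde, Chidinma, Zainab) there are 5 shares of (1)/5 = 1/5 each.
Living: Jide, Kehinde, and Zainab — each takes 1/5.
Deceased: Folake and Chidinma. Their combined 2/5 is pooled and carried to generation 2.
At generation 2 (Ronke, Dayo, Adaeze) there are 3 shares of (2/5)/3 = 2/15 each.
Living: Ronke, Dayo, and Adaeze — each takes 2/15.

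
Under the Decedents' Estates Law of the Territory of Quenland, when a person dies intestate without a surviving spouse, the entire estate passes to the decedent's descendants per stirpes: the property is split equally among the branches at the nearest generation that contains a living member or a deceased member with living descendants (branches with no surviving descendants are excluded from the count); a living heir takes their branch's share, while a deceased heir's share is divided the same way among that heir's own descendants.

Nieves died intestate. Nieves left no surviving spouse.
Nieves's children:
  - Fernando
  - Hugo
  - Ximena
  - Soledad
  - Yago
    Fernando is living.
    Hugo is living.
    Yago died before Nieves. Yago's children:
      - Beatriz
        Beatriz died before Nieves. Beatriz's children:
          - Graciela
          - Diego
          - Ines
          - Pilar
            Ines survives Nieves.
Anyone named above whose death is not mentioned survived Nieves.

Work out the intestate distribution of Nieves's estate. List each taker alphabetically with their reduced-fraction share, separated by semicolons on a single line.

Diego 1/20; Fernando 1/5; Graciela 1/20; Hugo 1/5; Ines 1/20; Pilar 1/20; Soledad 1/5; Ximena 1/5

There is no surviving spouse, so the entire estate passes to Nieves's descendants per stirpes.
The estate is divided into 5 equal shares of 1/5 among Fernando, Hugo, Ximena, Soledad, Yago.
Fernando is living and takes 1/5.
Hugo is living and takes 1/5.
Ximena is living and takes 1/5.
Soledad is living and takes 1/5.
Yago predeceased; the 1/5 allotted to Yago's branch passes to Yago's issue by representation.
Beatriz's line is the sole branch at this level, so the full 1/5 passes to Beatriz's issue by representation.
The 1/5 is divided into 4 equal shares of 1/20 among Graciela, Diego, Ines, Pilar.
Graciela is living and takes 1/20.
Diego is living and takes 1/20.
Ines is living and takes 1/20.
Pilar is living and takes 1/20.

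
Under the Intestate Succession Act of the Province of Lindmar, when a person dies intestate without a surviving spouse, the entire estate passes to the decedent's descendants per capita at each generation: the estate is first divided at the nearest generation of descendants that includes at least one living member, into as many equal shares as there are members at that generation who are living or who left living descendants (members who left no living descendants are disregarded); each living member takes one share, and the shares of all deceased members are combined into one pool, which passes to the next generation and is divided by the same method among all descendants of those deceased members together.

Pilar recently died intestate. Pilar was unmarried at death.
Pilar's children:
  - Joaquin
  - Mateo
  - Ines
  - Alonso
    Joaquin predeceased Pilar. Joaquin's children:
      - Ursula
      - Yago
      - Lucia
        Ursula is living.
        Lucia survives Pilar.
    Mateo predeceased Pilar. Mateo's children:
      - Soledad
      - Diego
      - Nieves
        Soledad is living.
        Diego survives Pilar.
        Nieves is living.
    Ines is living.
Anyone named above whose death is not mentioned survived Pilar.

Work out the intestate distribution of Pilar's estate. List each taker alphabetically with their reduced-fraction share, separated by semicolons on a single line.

There is no surviving spouse, so the entire estate passes to Pilar's descendants per capita at each generation.
At generation 1 (Joaquin, Mateo, Ines, Alonso) there are 4 shares of (1)/4 = 1/4 each.
Living: Ines and Alonso — each takes 1/4.
Deceased: Joaquin and Mateo. Their combined 1/2 is pooled and carried to generation 2.
At generation 2 (Ursula, Yago, Lucia, Soledad, Diego, Nieves) there are 6 shares of (1/2)/6 = 1/12 each.
Living: Ursula, Yago, Lucia, Soledad, Diego, and Nieves — each takes 1/12.

Alonso 1/4; Diego 1/12; Ines 1/4; Lucia 1/12; Nieves 1/12; Soledad 1/12; Ursula 1/12; Yago 1/12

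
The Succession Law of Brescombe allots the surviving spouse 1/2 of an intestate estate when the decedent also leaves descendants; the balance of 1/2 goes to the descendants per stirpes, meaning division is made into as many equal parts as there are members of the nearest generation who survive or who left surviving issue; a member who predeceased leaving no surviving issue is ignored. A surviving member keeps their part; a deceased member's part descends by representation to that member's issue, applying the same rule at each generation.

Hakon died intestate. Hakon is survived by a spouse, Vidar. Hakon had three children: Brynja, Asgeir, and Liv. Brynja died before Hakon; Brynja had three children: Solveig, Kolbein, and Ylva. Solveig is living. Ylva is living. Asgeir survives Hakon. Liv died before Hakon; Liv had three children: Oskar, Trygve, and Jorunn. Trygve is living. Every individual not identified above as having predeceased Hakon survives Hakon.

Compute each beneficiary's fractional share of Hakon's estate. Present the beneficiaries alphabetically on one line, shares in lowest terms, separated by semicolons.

Vidar, as surviving spouse, takes 1/2.
The remaining 1/2 passes to Hakon's descendants per stirpes.
The 1/2 is divided into 3 equal shares of 1/6 among Brynja, Asgeir, Liv.
Brynja predeceased; the 1/6 allotted to Brynja's branch passes to Brynja's issue by representation.
The 1/6 is divided into 3 equal shares of 1/18 among Solveig, Kolbein, Ylva.
Solveig is living and takes 1/18.
Kolbein is living and takes 1/18.
Ylva is living and takes 1/18.
Asgeir is living and takes 1/6.
Liv predeceased; the 1/6 allotted to Liv's branch passes to Liv's issue by representation.
The 1/6 is divided into 3 equal shares of 1/18 among Oskar, Trygve, Jorunn.
Oskar is living and takes 1/18.
Trygve is living and takes 1/18.
Jorunn is living and takes 1/18.

Asgeir 1/6; Jorunn 1/18; Kolbein 1/18; Oskar 1/18; Solveig 1/18; Trygve 1/18; Vidar 1/2; Ylva 1/18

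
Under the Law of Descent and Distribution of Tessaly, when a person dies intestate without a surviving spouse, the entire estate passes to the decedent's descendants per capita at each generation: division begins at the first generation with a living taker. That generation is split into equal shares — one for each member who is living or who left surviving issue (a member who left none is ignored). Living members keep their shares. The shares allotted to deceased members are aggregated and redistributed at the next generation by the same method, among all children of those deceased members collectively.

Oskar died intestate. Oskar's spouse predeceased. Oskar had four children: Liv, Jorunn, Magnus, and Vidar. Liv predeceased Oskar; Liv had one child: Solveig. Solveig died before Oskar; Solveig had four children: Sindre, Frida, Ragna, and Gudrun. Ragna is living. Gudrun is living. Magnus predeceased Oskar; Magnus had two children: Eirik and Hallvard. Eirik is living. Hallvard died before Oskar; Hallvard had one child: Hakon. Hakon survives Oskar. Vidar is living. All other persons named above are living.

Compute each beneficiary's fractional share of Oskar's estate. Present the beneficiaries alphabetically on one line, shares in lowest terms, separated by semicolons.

Eirik 1/6; Frida 1/15; Gudrun 1/15; Hakon 1/15; Jorunn 1/4; Ragna 1/15; Sindre 1/15; Vidar 1/4

There is no surviving spouse, so the entire estate passes to Oskar's descendants per capita at each generation.
At generation 1 (Liv, Jorunn, Magnus, Vidar) there are 4 shares of (1)/4 = 1/4 each.
Living: Jorunn and Vidar — each takes 1/4.
Deceased: Liv and Magnus. Their combined 1/2 is pooled and carried to generation 2.
At generation 2 (Solveig, Eirik, Hallvard) there are 3 shares of (1/2)/3 = 1/6 each.
Living: Eirik — each takes 1/6.
Deceased: Solveig and Hallvard. Their combined 1/3 is pooled and carried to generation 3.
At generation 3 (Sindre, Frida, Ragna, Gudrun, Hakon) there are 5 shares of (1/3)/5 = 1/15 each.
Living: Sindre, Frida, Ragna, Gudrun, and Hakon — each takes 1/15.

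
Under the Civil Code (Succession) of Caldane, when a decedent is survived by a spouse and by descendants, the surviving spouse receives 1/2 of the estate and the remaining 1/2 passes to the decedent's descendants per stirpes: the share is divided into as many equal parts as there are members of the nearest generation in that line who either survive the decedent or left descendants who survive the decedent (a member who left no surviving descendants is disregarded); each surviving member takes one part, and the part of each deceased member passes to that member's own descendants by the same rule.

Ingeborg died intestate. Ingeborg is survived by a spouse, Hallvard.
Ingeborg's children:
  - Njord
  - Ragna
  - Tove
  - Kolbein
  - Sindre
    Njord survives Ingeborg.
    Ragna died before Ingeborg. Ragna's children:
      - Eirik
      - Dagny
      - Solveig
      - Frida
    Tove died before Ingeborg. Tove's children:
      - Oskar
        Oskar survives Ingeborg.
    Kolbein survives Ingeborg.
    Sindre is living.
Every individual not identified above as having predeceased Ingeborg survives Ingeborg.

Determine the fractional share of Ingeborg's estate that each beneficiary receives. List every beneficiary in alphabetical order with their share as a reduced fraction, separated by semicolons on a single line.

Hallvard, as surviving spouse, takes 1/2.
The remaining 1/2 passes to Ingeborg's descendants per stirpes.
The 1/2 is divided into 5 equal shares of 1/10 among Njord, Ragna, Tove, Kolbein, Sindre.
Njord is living and takes 1/10.
Ragna predeceased; the 1/10 allotted to Ragna's branch passes to Ragna's issue by representation.
The 1/10 is divided into 4 equal shares of 1/40 among Eirik, Dagny, Solveig, Frida.
Eirik is living and takes 1/40.
Dagny is living and takes 1/40.
Solveig is living and takes 1/40.
Frida is living and takes 1/40.
Tove predeceased; the 1/10 allotted to Tove's branch passes to Tove's issue by representation.
Oskar is the sole taker at this level and receives the full 1/10.
Kolbein is living and takes 1/10.
Sindre is living and takes 1/10.

Dagny 1/40; Eirik 1/40; Frida 1/40; Hallvard 1/2; Kolbein 1/10; Njord 1/10; Oskar 1/10; Sindre 1/10; Solveig 1/40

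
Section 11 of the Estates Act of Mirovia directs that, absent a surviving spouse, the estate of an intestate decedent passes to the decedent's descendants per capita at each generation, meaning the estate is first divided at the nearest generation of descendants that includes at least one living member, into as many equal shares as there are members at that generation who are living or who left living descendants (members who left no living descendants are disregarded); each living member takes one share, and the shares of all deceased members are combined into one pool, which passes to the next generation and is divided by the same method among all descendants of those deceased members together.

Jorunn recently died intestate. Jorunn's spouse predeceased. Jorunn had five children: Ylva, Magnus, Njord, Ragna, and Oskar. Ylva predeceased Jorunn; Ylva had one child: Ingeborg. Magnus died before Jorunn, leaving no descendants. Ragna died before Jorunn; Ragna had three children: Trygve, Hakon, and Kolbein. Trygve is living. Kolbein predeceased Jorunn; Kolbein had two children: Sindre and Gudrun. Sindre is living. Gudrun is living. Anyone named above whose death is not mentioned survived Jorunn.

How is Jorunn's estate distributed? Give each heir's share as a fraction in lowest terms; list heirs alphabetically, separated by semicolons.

There is no surviving spouse, so the entire estate passes to Jorunn's descendants per capita at each generation.
At generation 1 (Ylva, Njord, Ragna, Oskar) there are 4 shares of (1)/4 = 1/4 each.
Living: Njord and Oskar — each takes 1/4.
Deceased: Ylva and Ragna. Their combined 1/2 is pooled and carried to generation 2.
At generation 2 (Ingeborg, Trygve, Hakon, Kolbein) there are 4 shares of (1/2)/4 = 1/8 each.
Living: Ingeborg, Trygve, and Hakon — each takes 1/8.
Deceased: Kolbein. That 1/8 share is carried to generation 3.
At generation 3 (Sindre, Gudrun) there are 2 shares of (1/8)/2 = 1/16 each.
Living: Sindre and Gudrun — each takes 1/16.

Gudrun 1/16; Hakon 1/8; Ingeborg 1/8; Njord 1/4; Oskar 1/4; Sindre 1/16; Trygve 1/8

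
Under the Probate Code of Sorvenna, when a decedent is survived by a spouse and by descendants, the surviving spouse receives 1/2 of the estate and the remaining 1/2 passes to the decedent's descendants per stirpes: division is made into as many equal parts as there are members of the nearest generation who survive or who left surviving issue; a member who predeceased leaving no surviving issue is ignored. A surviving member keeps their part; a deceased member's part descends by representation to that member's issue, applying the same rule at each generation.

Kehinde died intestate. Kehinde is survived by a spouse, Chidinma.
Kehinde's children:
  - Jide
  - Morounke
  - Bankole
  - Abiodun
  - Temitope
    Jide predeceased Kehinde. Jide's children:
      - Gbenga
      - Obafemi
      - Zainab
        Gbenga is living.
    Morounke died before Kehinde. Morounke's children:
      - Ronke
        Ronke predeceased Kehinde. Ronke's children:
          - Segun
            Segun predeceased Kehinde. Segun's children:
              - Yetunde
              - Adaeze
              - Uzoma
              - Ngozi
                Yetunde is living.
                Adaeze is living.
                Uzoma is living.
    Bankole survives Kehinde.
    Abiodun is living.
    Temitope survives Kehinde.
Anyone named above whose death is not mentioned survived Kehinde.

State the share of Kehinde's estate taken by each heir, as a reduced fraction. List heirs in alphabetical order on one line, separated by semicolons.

Chidinma, as surviving spouse, takes 1/2.
The remaining 1/2 passes to Kehinde's descendants per stirpes.
The 1/2 is divided into 5 equal shares of 1/10 among Jide, Morounke, Bankole, Abiodun, Temitope.
Jide predeceased; the 1/10 allotted to Jide's branch passes to Jide's issue by representation.
The 1/10 is divided into 3 equal shares of 1/30 among Gbenga, Obafemi, Zainab.
Gbenga is living and takes 1/30.
Obafemi is living and takes 1/30.
Zainab is living and takes 1/30.
Morounke predeceased; the 1/10 allotted to Morounke's branch passes to Morounke's issue by representation.
Ronke's line is the sole branch at this level, so the full 1/10 passes to Ronke's issue by representation.
Segun's line is the sole branch at this level, so the full 1/10 passes to Segun's issue by representation.
The 1/10 is divided into 4 equal shares of 1/40 among Yetunde, Adaeze, Uzoma, Ngozi.
Yetunde is living and takes 1/40.
Adaeze is living and takes 1/40.
Uzoma is living and takes 1/40.
Ngozi is living and takes 1/40.
Bankole is living and takes 1/10.
Abiodun is living and takes 1/10.
Temitope is living and takes 1/10.

Abiodun 1/10; Adaeze 1/40; Bankole 1/10; Chidinma 1/2; Gbenga 1/30; Ngozi 1/40; Obafemi 1/30; Temitope 1/10; Uzoma 1/40; Yetunde 1/40; Zainab 1/30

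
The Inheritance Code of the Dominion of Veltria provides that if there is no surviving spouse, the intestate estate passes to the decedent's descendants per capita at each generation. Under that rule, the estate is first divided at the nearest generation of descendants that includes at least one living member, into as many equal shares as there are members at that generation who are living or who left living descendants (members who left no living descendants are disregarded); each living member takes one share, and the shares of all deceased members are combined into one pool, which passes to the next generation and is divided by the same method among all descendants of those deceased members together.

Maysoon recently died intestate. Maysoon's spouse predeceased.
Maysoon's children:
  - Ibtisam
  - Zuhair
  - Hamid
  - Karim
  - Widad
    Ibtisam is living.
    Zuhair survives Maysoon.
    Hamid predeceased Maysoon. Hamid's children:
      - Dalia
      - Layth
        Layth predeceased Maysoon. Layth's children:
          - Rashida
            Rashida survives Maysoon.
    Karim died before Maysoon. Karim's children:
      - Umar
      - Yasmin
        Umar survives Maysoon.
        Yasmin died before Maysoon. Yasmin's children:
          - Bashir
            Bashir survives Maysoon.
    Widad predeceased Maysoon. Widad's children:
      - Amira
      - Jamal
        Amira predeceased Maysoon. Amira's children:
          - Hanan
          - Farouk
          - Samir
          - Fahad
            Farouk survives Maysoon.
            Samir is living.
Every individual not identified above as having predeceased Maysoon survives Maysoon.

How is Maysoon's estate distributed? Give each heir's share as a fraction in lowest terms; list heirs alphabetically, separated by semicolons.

Bashir 1/20; Dalia 1/10; Fahad 1/20; Farouk 1/20; Hanan 1/20; Ibtisam 1/5; Jamal 1/10; Rashida 1/20; Samir 1/20; Umar 1/10; Zuhair 1/5

There is no surviving spouse, so the entire estate passes to Maysoon's descendants per capita at each generation.
At generation 1 (Ibtisam, Zuhair, Hamid, Karim, Widad) there are 5 shares of (1)/5 = 1/5 each.
Living: Ibtisam and Zuhair — each takes 1/5.
Deceased: Hamid, Karim, and Widad. Their combined 3/5 is pooled and carried to generation 2.
At generation 2 (Dalia, Layth, Umar, Yasmin, Amira, Jamal) there are 6 shares of (3/5)/6 = 1/10 each.
Living: Dalia, Umar, and Jamal — each takes 1/10.
Deceased: Layth, Yasmin, and Amira. Their combined 3/10 is pooled and carried to generation 3.
At generation 3 (Rashida, Bashir, Hanan, Farouk, Samir, Fahad) there are 6 shares of (3/10)/6 = 1/20 each.
Living: Rashida, Bashir, Hanan, Farouk, Samir, and Fahad — each takes 1/20.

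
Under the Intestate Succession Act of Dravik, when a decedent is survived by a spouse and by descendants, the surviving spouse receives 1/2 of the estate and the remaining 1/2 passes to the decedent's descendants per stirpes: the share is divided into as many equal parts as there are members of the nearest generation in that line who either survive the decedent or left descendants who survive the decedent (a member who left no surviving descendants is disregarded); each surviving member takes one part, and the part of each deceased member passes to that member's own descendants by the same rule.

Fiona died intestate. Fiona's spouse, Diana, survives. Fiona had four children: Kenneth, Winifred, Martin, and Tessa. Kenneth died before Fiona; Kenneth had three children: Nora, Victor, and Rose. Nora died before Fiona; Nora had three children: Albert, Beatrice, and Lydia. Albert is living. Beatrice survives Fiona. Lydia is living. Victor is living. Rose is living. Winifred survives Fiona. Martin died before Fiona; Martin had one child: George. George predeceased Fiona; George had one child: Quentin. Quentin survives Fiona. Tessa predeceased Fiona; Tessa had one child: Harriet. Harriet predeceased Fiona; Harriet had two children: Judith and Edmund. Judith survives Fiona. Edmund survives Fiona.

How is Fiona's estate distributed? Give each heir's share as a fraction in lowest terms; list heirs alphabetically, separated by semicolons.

Albert 1/72; Beatrice 1/72; Diana 1/2; Edmund 1/16; Judith 1/16; Lydia 1/72; Quentin 1/8; Rose 1/24; Victor 1/24; Winifred 1/8

Diana, as surviving spouse, takes 1/2.
The remaining 1/2 passes to Fiona's descendants per stirpes.
The 1/2 is divided into 4 equal shares of 1/8 among Kenneth, Winifred, Martin, Tessa.
Kenneth predeceased; the 1/8 allotted to Kenneth's branch passes to Kenneth's issue by representation.
The 1/8 is divided into 3 equal shares of 1/24 among Nora, Victor, Rose.
Nora predeceased; the 1/24 allotted to Nora's branch passes to Nora's issue by representation.
The 1/24 is divided into 3 equal shares of 1/72 among Albert, Beatrice, Lydia.
Albert is living and takes 1/72.
Beatrice is living and takes 1/72.
Lydia is living and takes 1/72.
Victor is living and takes 1/24.
Rose is living and takes 1/24.
Winifred is living and takes 1/8.
Martin predeceased; the 1/8 allotted to Martin's branch passes to Martin's issue by representation.
George's line is the sole branch at this level, so the full 1/8 passes to George's issue by representation.
Quentin is the sole taker at this level and receives the full 1/8.
Tessa predeceased; the 1/8 allotted to Tessa's branch passes to Tessa's issue by representation.
Harriet's line is the sole branch at this level, so the full 1/8 passes to Harriet's issue by representation.
The 1/8 is divided into 2 equal shares of 1/16 among Judith, Edmund.
Judith is living and takes 1/16.
Edmund is living and takes 1/16.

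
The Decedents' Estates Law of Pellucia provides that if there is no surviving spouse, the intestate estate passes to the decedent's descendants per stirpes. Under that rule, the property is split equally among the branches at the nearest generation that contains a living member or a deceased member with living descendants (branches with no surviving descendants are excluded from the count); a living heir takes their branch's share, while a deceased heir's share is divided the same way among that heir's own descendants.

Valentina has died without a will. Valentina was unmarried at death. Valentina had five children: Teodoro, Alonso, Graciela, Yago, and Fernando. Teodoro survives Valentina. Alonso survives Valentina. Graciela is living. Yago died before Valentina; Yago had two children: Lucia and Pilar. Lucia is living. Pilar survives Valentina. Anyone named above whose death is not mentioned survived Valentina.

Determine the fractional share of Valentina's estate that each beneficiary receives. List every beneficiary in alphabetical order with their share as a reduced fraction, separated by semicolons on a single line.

There is no surviving spouse, so the entire estate passes to Valentina's descendants per stirpes.
The estate is divided into 5 equal shares of 1/5 among Teodoro, Alonso, Graciela, Yago, Fernando.
Teodoro is living and takes 1/5.
Alonso is living and takes 1/5.
Graciela is living and takes 1/5.
Yago predeceased; the 1/5 allotted to Yago's branch passes to Yago's issue by representation.
The 1/5 is divided into 2 equal shares of 1/10 among Lucia, Pilar.
Lucia is living and takes 1/10.
Pilar is living and takes 1/10.
Fernando is living and takes 1/5.

Alonso 1/5; Fernando 1/5; Graciela 1/5; Lucia 1/10; Pilar 1/10; Teodoro 1/5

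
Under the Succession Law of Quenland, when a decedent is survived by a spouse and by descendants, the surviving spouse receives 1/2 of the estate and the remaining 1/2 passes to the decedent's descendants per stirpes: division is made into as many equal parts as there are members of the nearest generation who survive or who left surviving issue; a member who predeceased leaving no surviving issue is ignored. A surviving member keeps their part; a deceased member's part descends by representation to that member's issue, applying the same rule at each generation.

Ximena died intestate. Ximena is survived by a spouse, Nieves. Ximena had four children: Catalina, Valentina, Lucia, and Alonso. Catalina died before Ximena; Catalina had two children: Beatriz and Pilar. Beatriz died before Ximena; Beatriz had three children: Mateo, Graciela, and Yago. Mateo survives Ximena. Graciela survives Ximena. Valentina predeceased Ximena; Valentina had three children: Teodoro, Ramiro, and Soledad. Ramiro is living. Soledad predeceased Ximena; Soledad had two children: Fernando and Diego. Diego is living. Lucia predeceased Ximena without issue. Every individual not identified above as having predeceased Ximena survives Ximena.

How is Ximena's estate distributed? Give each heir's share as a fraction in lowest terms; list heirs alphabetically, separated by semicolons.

Alonso 1/6; Diego 1/36; Fernando 1/36; Graciela 1/36; Mateo 1/36; Nieves 1/2; Pilar 1/12; Ramiro 1/18; Teodoro 1/18; Yago 1/36

Nieves, as surviving spouse, takes 1/2.
The remaining 1/2 passes to Ximena's descendants per stirpes.
Lucia left no surviving issue, so that branch lapses and is disregarded.
The 1/2 is divided into 3 equal shares of 1/6 among Catalina, Valentina, Alonso.
Catalina predeceased; the 1/6 allotted to Catalina's branch passes to Catalina's issue by representation.
The 1/6 is divided into 2 equal shares of 1/12 among Beatriz, Pilar.
Beatriz predeceased; the 1/12 allotted to Beatriz's branch passes to Beatriz's issue by representation.
The 1/12 is divided into 3 equal shares of 1/36 among Mateo, Graciela, Yago.
Mateo is living and takes 1/36.
Graciela is living and takes 1/36.
Yago is living and takes 1/36.
Pilar is living and takes 1/12.
Valentina predeceased; the 1/6 allotted to Valentina's branch passes to Valentina's issue by representation.
The 1/6 is divided into 3 equal shares of 1/18 among Teodoro, Ramiro, Soledad.
Teodoro is living and takes 1/18.
Ramiro is living and takes 1/18.
Soledad predeceased; the 1/18 allotted to Soledad's branch passes to Soledad's issue by representation.
The 1/18 is divided into 2 equal shares of 1/36 among Fernando, Diego.
Fernando is living and takes 1/36.
Diego is living and takes 1/36.
Alonso is living and takes 1/6.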